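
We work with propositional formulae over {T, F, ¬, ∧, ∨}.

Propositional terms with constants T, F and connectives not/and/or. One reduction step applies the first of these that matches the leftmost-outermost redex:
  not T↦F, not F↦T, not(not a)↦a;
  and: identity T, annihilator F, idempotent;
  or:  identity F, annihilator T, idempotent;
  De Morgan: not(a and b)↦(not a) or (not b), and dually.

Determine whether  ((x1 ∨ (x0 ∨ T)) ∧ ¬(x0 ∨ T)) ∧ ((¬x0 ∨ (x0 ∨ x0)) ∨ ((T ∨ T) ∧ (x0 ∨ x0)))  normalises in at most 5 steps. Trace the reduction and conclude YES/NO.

  start: ((x1 ∨ (x0 ∨ T)) ∧ ¬(x0 ∨ T)) ∧ ((¬x0 ∨ (x0 ∨ x0)) ∨ ((T ∨ T) ∧ (x0 ∨ x0)))
  [1] ((x1 ∨ T) ∧ ¬(x0 ∨ T)) ∧ ((¬x0 ∨ (x0 ∨ x0)) ∨ ((T ∨ T) ∧ (x0 ∨ x0)))
  [2] (T ∧ ¬(x0 ∨ T)) ∧ ((¬x0 ∨ (x0 ∨ x0)) ∨ ((T ∨ T) ∧ (x0 ∨ x0)))
  [3] ¬(x0 ∨ T) ∧ ((¬x0 ∨ (x0 ∨ x0)) ∨ ((T ∨ T) ∧ (x0 ∨ x0)))
  [4] (¬x0 ∧ ¬T) ∧ ((¬x0 ∨ (x0 ∨ x0)) ∨ ((T ∨ T) ∧ (x0 ∨ x0)))
  [5] (¬x0 ∧ F) ∧ ((¬x0 ∨ (x0 ∨ x0)) ∨ ((T ∨ T) ∧ (x0 ∨ x0)))

Answer: NO — after 5 steps the term is (¬x0 ∧ F) ∧ ((¬x0 ∨ (x0 ∨ x0)) ∨ ((T ∨ T) ∧ (x0 ∨ x0))), not yet normal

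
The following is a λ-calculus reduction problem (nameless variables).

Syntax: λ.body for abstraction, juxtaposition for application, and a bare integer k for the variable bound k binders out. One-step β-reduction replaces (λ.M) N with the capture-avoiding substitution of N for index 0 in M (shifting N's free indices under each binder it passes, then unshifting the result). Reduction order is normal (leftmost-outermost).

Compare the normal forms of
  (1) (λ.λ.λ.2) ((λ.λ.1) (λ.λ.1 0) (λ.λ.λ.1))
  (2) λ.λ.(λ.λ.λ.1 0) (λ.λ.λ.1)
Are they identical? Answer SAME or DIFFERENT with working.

Term A:
  start: (λ.λ.λ.2) ((λ.λ.1) (λ.λ.1 0) (λ.λ.λ.1))
  [1] λ.λ.(λ.λ.1) (λ.λ.1 0) (λ.λ.λ.1)
  [2] λ.λ.(λ.λ.λ.1 0) (λ.λ.λ.1)
  [3] λ.λ.λ.λ.1 0

Term B:
  start: λ.λ.(λ.λ.λ.1 0) (λ.λ.λ.1)
  [1] λ.λ.λ.λ.1 0

Answer: SAME — A ⇓ λ.λ.λ.λ.1 0, B ⇓ λ.λ.λ.λ.1 0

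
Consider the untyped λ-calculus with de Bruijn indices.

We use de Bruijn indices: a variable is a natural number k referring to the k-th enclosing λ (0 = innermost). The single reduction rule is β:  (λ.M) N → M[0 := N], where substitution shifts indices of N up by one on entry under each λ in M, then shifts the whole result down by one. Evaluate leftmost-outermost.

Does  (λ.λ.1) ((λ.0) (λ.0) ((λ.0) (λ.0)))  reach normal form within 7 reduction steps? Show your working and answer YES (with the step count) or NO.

  start: (λ.λ.1) ((λ.0) (λ.0) ((λ.0) (λ.0)))
  step 1: λ.(λ.0) (λ.0) ((λ.0) (λ.0))
  step 2: λ.(λ.0) ((λ.0) (λ.0))
  step 3: λ.(λ.0) (λ.0)
  step 4: λ.λ.0

Answer: YES — reaches normal form λ.λ.0 in 4 ≤ 7 steps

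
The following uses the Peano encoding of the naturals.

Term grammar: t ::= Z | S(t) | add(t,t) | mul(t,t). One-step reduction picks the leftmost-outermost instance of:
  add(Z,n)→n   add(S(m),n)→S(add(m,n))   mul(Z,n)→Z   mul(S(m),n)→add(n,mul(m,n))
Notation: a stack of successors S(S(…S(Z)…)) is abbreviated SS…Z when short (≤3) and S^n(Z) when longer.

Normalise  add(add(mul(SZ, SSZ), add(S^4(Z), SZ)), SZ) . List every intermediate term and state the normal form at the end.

Answer: normal form = S^8(Z)  (in 21 steps)

Reduction:
  start: add(add(mul(SZ, SSZ), add(S^4(Z), SZ)), SZ)
  →1  add(add(add(SSZ, mul(Z, SSZ)), add(S^4(Z), SZ)), SZ)
  →2  add(add(S(add(SZ, mul(Z, SSZ))), add(S^4(Z), SZ)), SZ)
  →3  add(S(add(add(SZ, mul(Z, SSZ)), add(S^4(Z), SZ))), SZ)
  →4  S(add(add(add(SZ, mul(Z, SSZ)), add(S^4(Z), SZ)), SZ))
  →5  S(add(add(S(add(Z, mul(Z, SSZ))), add(S^4(Z), SZ)), SZ))
  →6  S(add(S(add(add(Z, mul(Z, SSZ)), add(S^4(Z), SZ))), SZ))
  →7  S(S(add(add(add(Z, mul(Z, SSZ)), add(S^4(Z), SZ)), SZ)))
  →8  S(S(add(add(mul(Z, SSZ), add(S^4(Z), SZ)), SZ)))
  →9  S(S(add(add(Z, add(S^4(Z), SZ)), SZ)))
  →10  S(S(add(add(S^4(Z), SZ), SZ)))
  →11  S(S(add(S(add(SSSZ, SZ)), SZ)))
  →12  S(S(S(add(add(SSSZ, SZ), SZ))))
  →13  S(S(S(add(S(add(SSZ, SZ)), SZ))))
  →14  S(S(S(S(add(add(SSZ, SZ), SZ)))))
  →15  S(S(S(S(add(S(add(SZ, SZ)), SZ)))))
  →16  S(S(S(S(S(add(add(SZ, SZ), SZ))))))
  →17  S(S(S(S(S(add(S(add(Z, SZ)), SZ))))))
  →18  S(S(S(S(S(S(add(add(Z, SZ), SZ)))))))
  →19  S(S(S(S(S(S(add(SZ, SZ)))))))
  →20  S(S(S(S(S(S(S(add(Z, SZ))))))))
  →21  S^8(Z)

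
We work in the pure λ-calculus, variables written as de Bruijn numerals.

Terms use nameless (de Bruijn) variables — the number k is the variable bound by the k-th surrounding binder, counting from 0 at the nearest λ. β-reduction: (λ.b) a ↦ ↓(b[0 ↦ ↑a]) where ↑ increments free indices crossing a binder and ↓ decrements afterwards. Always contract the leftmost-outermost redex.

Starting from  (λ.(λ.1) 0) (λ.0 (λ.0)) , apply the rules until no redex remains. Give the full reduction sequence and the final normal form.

  start: (λ.(λ.1) 0) (λ.0 (λ.0))
  step 1: (λ.λ.0 (λ.0)) (λ.0 (λ.0))
  step 2: λ.0 (λ.0)

Answer: normal form = λ.0 (λ.0)  (in 2 steps)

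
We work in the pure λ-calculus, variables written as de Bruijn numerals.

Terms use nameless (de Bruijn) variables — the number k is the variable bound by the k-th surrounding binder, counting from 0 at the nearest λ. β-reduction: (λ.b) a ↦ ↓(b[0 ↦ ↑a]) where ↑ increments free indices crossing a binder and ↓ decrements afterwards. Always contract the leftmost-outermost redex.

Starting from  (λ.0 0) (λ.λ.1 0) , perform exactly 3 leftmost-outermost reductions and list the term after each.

Answer: after 3 steps: λ.λ.1 0

Reduction:
  start: (λ.0 0) (λ.λ.1 0)
  →1  (λ.λ.1 0) (λ.λ.1 0)
  →2  λ.(λ.λ.1 0) 0
  →3  λ.λ.1 0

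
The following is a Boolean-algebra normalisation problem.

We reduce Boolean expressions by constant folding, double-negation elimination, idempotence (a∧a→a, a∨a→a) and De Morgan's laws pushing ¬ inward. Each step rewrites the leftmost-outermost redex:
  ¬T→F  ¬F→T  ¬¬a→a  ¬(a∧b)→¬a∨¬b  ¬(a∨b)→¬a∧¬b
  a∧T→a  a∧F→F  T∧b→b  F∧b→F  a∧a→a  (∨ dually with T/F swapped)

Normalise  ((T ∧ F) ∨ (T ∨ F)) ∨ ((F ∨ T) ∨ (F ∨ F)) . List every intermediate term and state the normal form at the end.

Answer: normal form = T  (in 4 steps)

Working:
  start: ((T ∧ F) ∨ (T ∨ F)) ∨ ((F ∨ T) ∨ (F ∨ F))
  →1  (F ∨ (T ∨ F)) ∨ ((F ∨ T) ∨ (F ∨ F))
  →2  (T ∨ F) ∨ ((F ∨ T) ∨ (F ∨ F))
  →3  T ∨ ((F ∨ T) ∨ (F ∨ F))
  →4  T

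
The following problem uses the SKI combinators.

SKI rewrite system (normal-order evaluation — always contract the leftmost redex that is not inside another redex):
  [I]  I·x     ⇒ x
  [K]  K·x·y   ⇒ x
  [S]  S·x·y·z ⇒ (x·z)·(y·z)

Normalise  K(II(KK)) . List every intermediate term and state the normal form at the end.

  start: K(II(KK))
  step 1: K(I(KK))
  step 2: K(KK)

Answer: normal form = K(KK)  (in 2 steps)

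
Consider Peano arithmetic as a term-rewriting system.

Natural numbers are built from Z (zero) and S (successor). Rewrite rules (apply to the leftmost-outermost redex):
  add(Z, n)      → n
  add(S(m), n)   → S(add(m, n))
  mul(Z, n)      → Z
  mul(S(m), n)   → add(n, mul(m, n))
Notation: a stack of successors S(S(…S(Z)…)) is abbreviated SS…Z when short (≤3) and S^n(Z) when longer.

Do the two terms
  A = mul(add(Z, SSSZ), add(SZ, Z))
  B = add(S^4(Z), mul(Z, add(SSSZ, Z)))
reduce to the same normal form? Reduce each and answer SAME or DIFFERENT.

Term A:
  start: mul(add(Z, SSSZ), add(SZ, Z))
  step 1: mul(SSSZ, add(SZ, Z))
  step 2: add(add(SZ, Z), mul(SSZ, add(SZ, Z)))
  step 3: add(S(add(Z, Z)), mul(SSZ, add(SZ, Z)))
  step 4: S(add(add(Z, Z), mul(SSZ, add(SZ, Z))))
  step 5: S(add(Z, mul(SSZ, add(SZ, Z))))
  step 6: S(mul(SSZ, add(SZ, Z)))
  step 7: S(add(add(SZ, Z), mul(SZ, add(SZ, Z))))
  step 8: S(add(S(add(Z, Z)), mul(SZ, add(SZ, Z))))
  step 9: S(S(add(add(Z, Z), mul(SZ, add(SZ, Z)))))
  step 10: S(S(add(Z, mul(SZ, add(SZ, Z)))))
  step 11: S(S(mul(SZ, add(SZ, Z))))
  step 12: S(S(add(add(SZ, Z), mul(Z, add(SZ, Z)))))
  step 13: S(S(add(S(add(Z, Z)), mul(Z, add(SZ, Z)))))
  step 14: S(S(S(add(add(Z, Z), mul(Z, add(SZ, Z))))))
  step 15: S(S(S(add(Z, mul(Z, add(SZ, Z))))))
  step 16: S(S(S(mul(Z, add(SZ, Z)))))
  step 17: SSSZ

Term B:
  start: add(S^4(Z), mul(Z, add(SSSZ, Z)))
  step 1: S(add(SSSZ, mul(Z, add(SSSZ, Z))))
  step 2: S(S(add(SSZ, mul(Z, add(SSSZ, Z)))))
  step 3: S(S(S(add(SZ, mul(Z, add(SSSZ, Z))))))
  step 4: S(S(S(S(add(Z, mul(Z, add(SSSZ, Z)))))))
  step 5: S(S(S(S(mul(Z, add(SSSZ, Z))))))
  step 6: S^4(Z)

Answer: DIFFERENT — A ⇓ SSSZ, B ⇓ S^4(Z)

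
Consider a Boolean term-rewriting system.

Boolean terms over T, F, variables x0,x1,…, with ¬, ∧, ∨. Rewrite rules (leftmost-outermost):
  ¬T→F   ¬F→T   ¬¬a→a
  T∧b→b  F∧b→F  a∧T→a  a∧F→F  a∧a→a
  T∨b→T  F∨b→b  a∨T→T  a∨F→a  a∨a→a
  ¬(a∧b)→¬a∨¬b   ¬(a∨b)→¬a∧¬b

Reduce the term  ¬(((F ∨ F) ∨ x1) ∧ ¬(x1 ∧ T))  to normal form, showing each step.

  start: ¬(((F ∨ F) ∨ x1) ∧ ¬(x1 ∧ T))
  [1] ¬((F ∨ F) ∨ x1) ∨ ¬¬(x1 ∧ T)
  [2] (¬(F ∨ F) ∧ ¬x1) ∨ ¬¬(x1 ∧ T)
  [3] ((¬F ∧ ¬F) ∧ ¬x1) ∨ ¬¬(x1 ∧ T)
  [4] (¬F ∧ ¬x1) ∨ ¬¬(x1 ∧ T)
  [5] (T ∧ ¬x1) ∨ ¬¬(x1 ∧ T)
  [6] ¬x1 ∨ ¬¬(x1 ∧ T)
  [7] ¬x1 ∨ (x1 ∧ T)
  [8] ¬x1 ∨ x1

Answer: normal form = ¬x1 ∨ x1  (in 8 steps)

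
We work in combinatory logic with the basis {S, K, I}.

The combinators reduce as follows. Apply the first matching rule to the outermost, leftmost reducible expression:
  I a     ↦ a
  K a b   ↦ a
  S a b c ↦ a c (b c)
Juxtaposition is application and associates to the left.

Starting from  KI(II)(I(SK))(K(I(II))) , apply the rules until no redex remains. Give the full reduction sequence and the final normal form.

  start: KI(II)(I(SK))(K(I(II)))
  step 1: I(I(SK))(K(I(II)))
  step 2: I(SK)(K(I(II)))
  step 3: SK(K(I(II)))
  step 4: SK(K(II))
  step 5: SK(KI)

Answer: normal form = SK(KI)  (in 5 steps)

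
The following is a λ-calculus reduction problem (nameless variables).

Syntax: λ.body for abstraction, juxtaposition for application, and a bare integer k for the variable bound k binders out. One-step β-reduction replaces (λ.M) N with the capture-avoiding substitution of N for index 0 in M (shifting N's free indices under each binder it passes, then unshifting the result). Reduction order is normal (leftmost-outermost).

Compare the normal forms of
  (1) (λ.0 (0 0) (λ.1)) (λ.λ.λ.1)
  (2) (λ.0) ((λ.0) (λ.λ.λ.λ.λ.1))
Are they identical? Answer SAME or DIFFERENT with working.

Answer: SAME — A ⇓ λ.λ.λ.λ.λ.1, B ⇓ λ.λ.λ.λ.λ.1

Working:
Term A:
  start: (λ.0 (0 0) (λ.1)) (λ.λ.λ.1)
  step 1: (λ.λ.λ.1) ((λ.λ.λ.1) (λ.λ.λ.1)) (λ.λ.λ.λ.1)
  step 2: (λ.λ.1) (λ.λ.λ.λ.1)
  step 3: λ.λ.λ.λ.λ.1

Term B:
  start: (λ.0) ((λ.0) (λ.λ.λ.λ.λ.1))
  step 1: (λ.0) (λ.λ.λ.λ.λ.1)
  step 2: λ.λ.λ.λ.λ.1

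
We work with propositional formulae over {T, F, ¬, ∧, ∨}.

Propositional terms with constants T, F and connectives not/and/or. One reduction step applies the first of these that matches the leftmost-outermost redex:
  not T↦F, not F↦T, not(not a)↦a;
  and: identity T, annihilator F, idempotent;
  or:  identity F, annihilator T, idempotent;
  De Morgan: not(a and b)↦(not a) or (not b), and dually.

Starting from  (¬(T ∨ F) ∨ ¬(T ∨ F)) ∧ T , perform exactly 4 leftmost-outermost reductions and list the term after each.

Answer: after 4 steps: F ∧ ¬F

Derivation:
  start: (¬(T ∨ F) ∨ ¬(T ∨ F)) ∧ T
  →1  ¬(T ∨ F) ∨ ¬(T ∨ F)
  →2  ¬(T ∨ F)
  →3  ¬T ∧ ¬F
  →4  F ∧ ¬F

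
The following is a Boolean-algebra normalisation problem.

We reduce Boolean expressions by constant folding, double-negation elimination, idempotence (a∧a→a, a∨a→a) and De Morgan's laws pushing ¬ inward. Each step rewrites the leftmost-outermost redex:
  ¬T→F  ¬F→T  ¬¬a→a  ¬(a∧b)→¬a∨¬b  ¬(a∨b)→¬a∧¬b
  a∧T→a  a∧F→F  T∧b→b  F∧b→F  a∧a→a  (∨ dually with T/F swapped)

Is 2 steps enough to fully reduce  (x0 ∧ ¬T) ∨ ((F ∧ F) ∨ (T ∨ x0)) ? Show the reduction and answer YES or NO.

  start: (x0 ∧ ¬T) ∨ ((F ∧ F) ∨ (T ∨ x0))
  step 1: (x0 ∧ F) ∨ ((F ∧ F) ∨ (T ∨ x0))
  step 2: F ∨ ((F ∧ F) ∨ (T ∨ x0))

Answer: NO — after 2 steps the term is F ∨ ((F ∧ F) ∨ (T ∨ x0)), not yet normal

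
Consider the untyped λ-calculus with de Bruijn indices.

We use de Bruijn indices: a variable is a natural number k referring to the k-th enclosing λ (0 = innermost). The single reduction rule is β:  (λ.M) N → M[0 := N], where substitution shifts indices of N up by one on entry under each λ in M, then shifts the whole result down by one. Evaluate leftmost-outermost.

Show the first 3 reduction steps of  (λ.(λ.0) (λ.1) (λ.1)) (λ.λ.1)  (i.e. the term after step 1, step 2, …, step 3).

Answer: after 3 steps: λ.λ.1

Derivation:
  start: (λ.(λ.0) (λ.1) (λ.1)) (λ.λ.1)
  →1  (λ.0) (λ.λ.λ.1) (λ.λ.λ.1)
  →2  (λ.λ.λ.1) (λ.λ.λ.1)
  →3  λ.λ.1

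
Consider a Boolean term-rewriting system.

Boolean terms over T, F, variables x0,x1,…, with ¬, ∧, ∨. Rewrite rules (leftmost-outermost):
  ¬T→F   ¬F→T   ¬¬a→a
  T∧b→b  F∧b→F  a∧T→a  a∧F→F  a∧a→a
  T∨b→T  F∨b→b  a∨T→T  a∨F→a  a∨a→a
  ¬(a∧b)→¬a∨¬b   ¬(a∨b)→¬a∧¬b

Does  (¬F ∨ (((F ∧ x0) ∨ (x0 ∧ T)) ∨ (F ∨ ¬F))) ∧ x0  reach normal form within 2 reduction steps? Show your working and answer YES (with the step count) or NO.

  start: (¬F ∨ (((F ∧ x0) ∨ (x0 ∧ T)) ∨ (F ∨ ¬F))) ∧ x0
  [1] (T ∨ (((F ∧ x0) ∨ (x0 ∧ T)) ∨ (F ∨ ¬F))) ∧ x0
  [2] T ∧ x0

Answer: NO — after 2 steps the term is T ∧ x0, not yet normal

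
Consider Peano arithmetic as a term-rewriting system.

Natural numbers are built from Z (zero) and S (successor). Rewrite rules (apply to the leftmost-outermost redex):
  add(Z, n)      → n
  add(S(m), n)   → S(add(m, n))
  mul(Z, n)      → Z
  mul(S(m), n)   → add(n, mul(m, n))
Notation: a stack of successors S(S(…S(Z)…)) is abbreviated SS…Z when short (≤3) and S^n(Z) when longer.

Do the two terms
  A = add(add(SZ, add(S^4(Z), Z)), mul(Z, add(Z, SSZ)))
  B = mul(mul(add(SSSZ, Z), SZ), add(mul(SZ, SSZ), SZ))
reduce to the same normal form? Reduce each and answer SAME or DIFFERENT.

Answer: DIFFERENT — A ⇓ S^5(Z), B ⇓ S^9(Z)

Reduction:
Term A:
  start: add(add(SZ, add(S^4(Z), Z)), mul(Z, add(Z, SSZ)))
  step 1: add(S(add(Z, add(S^4(Z), Z))), mul(Z, add(Z, SSZ)))
  step 2: S(add(add(Z, add(S^4(Z), Z)), mul(Z, add(Z, SSZ))))
  step 3: S(add(add(S^4(Z), Z), mul(Z, add(Z, SSZ))))
  step 4: S(add(S(add(SSSZ, Z)), mul(Z, add(Z, SSZ))))
  step 5: S(S(add(add(SSSZ, Z), mul(Z, add(Z, SSZ)))))
  step 6: S(S(add(S(add(SSZ, Z)), mul(Z, add(Z, SSZ)))))
  step 7: S(S(S(add(add(SSZ, Z), mul(Z, add(Z, SSZ))))))
  step 8: S(S(S(add(S(add(SZ, Z)), mul(Z, add(Z, SSZ))))))
  step 9: S(S(S(S(add(add(SZ, Z), mul(Z, add(Z, SSZ)))))))
  step 10: S(S(S(S(add(S(add(Z, Z)), mul(Z, add(Z, SSZ)))))))
  step 11: S(S(S(S(S(add(add(Z, Z), mul(Z, add(Z, SSZ))))))))
  step 12: S(S(S(S(S(add(Z, mul(Z, add(Z, SSZ))))))))
  step 13: S(S(S(S(S(mul(Z, add(Z, SSZ)))))))
  step 14: S^5(Z)

Term B:
  start: mul(mul(add(SSSZ, Z), SZ), add(mul(SZ, SSZ), SZ))
  step 1: mul(mul(S(add(SSZ, Z)), SZ), add(mul(SZ, SSZ), SZ))
  step 2: mul(add(SZ, mul(add(SSZ, Z), SZ)), add(mul(SZ, SSZ), SZ))
  step 3: mul(S(add(Z, mul(add(SSZ, Z), SZ))), add(mul(SZ, SSZ), SZ))
  step 4: add(add(mul(SZ, SSZ), SZ), mul(add(Z, mul(add(SSZ, Z), SZ)), add(mul(SZ, SSZ), SZ)))
  step 5: add(add(add(SSZ, mul(Z, SSZ)), SZ), mul(add(Z, mul(add(SSZ, Z), SZ)), add(mul(SZ, SSZ), SZ)))
  step 6: add(add(S(add(SZ, mul(Z, SSZ))), SZ), mul(add(Z, mul(add(SSZ, Z), SZ)), add(mul(SZ, SSZ), SZ)))
  step 7: add(S(add(add(SZ, mul(Z, SSZ)), SZ)), mul(add(Z, mul(add(SSZ, Z), SZ)), add(mul(SZ, SSZ), SZ)))
  step 8: S(add(add(add(SZ, mul(Z, SSZ)), SZ), mul(add(Z, mul(add(SSZ, Z), SZ)), add(mul(SZ, SSZ), SZ))))
  step 9: S(add(add(S(add(Z, mul(Z, SSZ))), SZ), mul(add(Z, mul(add(SSZ, Z), SZ)), add(mul(SZ, SSZ), SZ))))
  step 10: S(add(S(add(add(Z, mul(Z, SSZ)), SZ)), mul(add(Z, mul(add(SSZ, Z), SZ)), add(mul(SZ, SSZ), SZ))))
  step 11: S(S(add(add(add(Z, mul(Z, SSZ)), SZ), mul(add(Z, mul(add(SSZ, Z), SZ)), add(mul(SZ, SSZ), SZ)))))
  step 12: S(S(add(add(mul(Z, SSZ), SZ), mul(add(Z, mul(add(SSZ, Z), SZ)), add(mul(SZ, SSZ), SZ)))))
  step 13: S(S(add(add(Z, SZ), mul(add(Z, mul(add(SSZ, Z), SZ)), add(mul(SZ, SSZ), SZ)))))
  step 14: S(S(add(SZ, mul(add(Z, mul(add(SSZ, Z), SZ)), add(mul(SZ, SSZ), SZ)))))
  step 15: S(S(S(add(Z, mul(add(Z, mul(add(SSZ, Z), SZ)), add(mul(SZ, SSZ), SZ))))))
  step 16: S(S(S(mul(add(Z, mul(add(SSZ, Z), SZ)), add(mul(SZ, SSZ), SZ)))))
  step 17: S(S(S(mul(mul(add(SSZ, Z), SZ), add(mul(SZ, SSZ), SZ)))))
  step 18: S(S(S(mul(mul(S(add(SZ, Z)), SZ), add(mul(SZ, SSZ), SZ)))))
  step 19: S(S(S(mul(add(SZ, mul(add(SZ, Z), SZ)), add(mul(SZ, SSZ), SZ)))))
  step 20: S(S(S(mul(S(add(Z, mul(add(SZ, Z), SZ))), add(mul(SZ, SSZ), SZ)))))
  step 21: S(S(S(add(add(mul(SZ, SSZ), SZ), mul(add(Z, mul(add(SZ, Z), SZ)), add(mul(SZ, SSZ), SZ))))))
  step 22: S(S(S(add(add(add(SSZ, mul(Z, SSZ)), SZ), mul(add(Z, mul(add(SZ, Z), SZ)), add(mul(SZ, SSZ), SZ))))))
  step 23: S(S(S(add(add(S(add(SZ, mul(Z, SSZ))), SZ), mul(add(Z, mul(add(SZ, Z), SZ)), add(mul(SZ, SSZ), SZ))))))
  step 24: S(S(S(add(S(add(add(SZ, mul(Z, SSZ)), SZ)), mul(add(Z, mul(add(SZ, Z), SZ)), add(mul(SZ, SSZ), SZ))))))
  step 25: S(S(S(S(add(add(add(SZ, mul(Z, SSZ)), SZ), mul(add(Z, mul(add(SZ, Z), SZ)), add(mul(SZ, SSZ), SZ)))))))
  step 26: S(S(S(S(add(add(S(add(Z, mul(Z, SSZ))), SZ), mul(add(Z, mul(add(SZ, Z), SZ)), add(mul(SZ, SSZ), SZ)))))))
  step 27: S(S(S(S(add(S(add(add(Z, mul(Z, SSZ)), SZ)), mul(add(Z, mul(add(SZ, Z), SZ)), add(mul(SZ, SSZ), SZ)))))))
  step 28: S(S(S(S(S(add(add(add(Z, mul(Z, SSZ)), SZ), mul(add(Z, mul(add(SZ, Z), SZ)), add(mul(SZ, SSZ), SZ))))))))
  step 29: S(S(S(S(S(add(add(mul(Z, SSZ), SZ), mul(add(Z, mul(add(SZ, Z), SZ)), add(mul(SZ, SSZ), SZ))))))))
  step 30: S(S(S(S(S(add(add(Z, SZ), mul(add(Z, mul(add(SZ, Z), SZ)), add(mul(SZ, SSZ), SZ))))))))
  step 31: S(S(S(S(S(add(SZ, mul(add(Z, mul(add(SZ, Z), SZ)), add(mul(SZ, SSZ), SZ))))))))
  step 32: S(S(S(S(S(S(add(Z, mul(add(Z, mul(add(SZ, Z), SZ)), add(mul(SZ, SSZ), SZ)))))))))
  step 33: S(S(S(S(S(S(mul(add(Z, mul(add(SZ, Z), SZ)), add(mul(SZ, SSZ), SZ))))))))
  step 34: S(S(S(S(S(S(mul(mul(add(SZ, Z), SZ), add(mul(SZ, SSZ), SZ))))))))
  step 35: S(S(S(S(S(S(mul(mul(S(add(Z, Z)), SZ), add(mul(SZ, SSZ), SZ))))))))
  step 36: S(S(S(S(S(S(mul(add(SZ, mul(add(Z, Z), SZ)), add(mul(SZ, SSZ), SZ))))))))
  step 37: S(S(S(S(S(S(mul(S(add(Z, mul(add(Z, Z), SZ))), add(mul(SZ, SSZ), SZ))))))))
  step 38: S(S(S(S(S(S(add(add(mul(SZ, SSZ), SZ), mul(add(Z, mul(add(Z, Z), SZ)), add(mul(SZ, SSZ), SZ)))))))))
  step 39: S(S(S(S(S(S(add(add(add(SSZ, mul(Z, SSZ)), SZ), mul(add(Z, mul(add(Z, Z), SZ)), add(mul(SZ, SSZ), SZ)))))))))
  step 40: S(S(S(S(S(S(add(add(S(add(SZ, mul(Z, SSZ))), SZ), mul(add(Z, mul(add(Z, Z), SZ)), add(mul(SZ, SSZ), SZ)))))))))
  step 41: S(S(S(S(S(S(add(S(add(add(SZ, mul(Z, SSZ)), SZ)), mul(add(Z, mul(add(Z, Z), SZ)), add(mul(SZ, SSZ), SZ)))))))))
  step 42: S(S(S(S(S(S(S(add(add(add(SZ, mul(Z, SSZ)), SZ), mul(add(Z, mul(add(Z, Z), SZ)), add(mul(SZ, SSZ), SZ))))))))))
  step 43: S(S(S(S(S(S(S(add(add(S(add(Z, mul(Z, SSZ))), SZ), mul(add(Z, mul(add(Z, Z), SZ)), add(mul(SZ, SSZ), SZ))))))))))
  step 44: S(S(S(S(S(S(S(add(S(add(add(Z, mul(Z, SSZ)), SZ)), mul(add(Z, mul(add(Z, Z), SZ)), add(mul(SZ, SSZ), SZ))))))))))
  step 45: S(S(S(S(S(S(S(S(add(add(add(Z, mul(Z, SSZ)), SZ), mul(add(Z, mul(add(Z, Z), SZ)), add(mul(SZ, SSZ), SZ)))))))))))
  step 46: S(S(S(S(S(S(S(S(add(add(mul(Z, SSZ), SZ), mul(add(Z, mul(add(Z, Z), SZ)), add(mul(SZ, SSZ), SZ)))))))))))
  step 47: S(S(S(S(S(S(S(S(add(add(Z, SZ), mul(add(Z, mul(add(Z, Z), SZ)), add(mul(SZ, SSZ), SZ)))))))))))
  step 48: S(S(S(S(S(S(S(S(add(SZ, mul(add(Z, mul(add(Z, Z), SZ)), add(mul(SZ, SSZ), SZ)))))))))))
  step 49: S(S(S(S(S(S(S(S(S(add(Z, mul(add(Z, mul(add(Z, Z), SZ)), add(mul(SZ, SSZ), SZ))))))))))))
  step 50: S(S(S(S(S(S(S(S(S(mul(add(Z, mul(add(Z, Z), SZ)), add(mul(SZ, SSZ), SZ)))))))))))
  step 51: S(S(S(S(S(S(S(S(S(mul(mul(add(Z, Z), SZ), add(mul(SZ, SSZ), SZ)))))))))))
  step 52: S(S(S(S(S(S(S(S(S(mul(mul(Z, SZ), add(mul(SZ, SSZ), SZ)))))))))))
  step 53: S(S(S(S(S(S(S(S(S(mul(Z, add(mul(SZ, SSZ), SZ)))))))))))
  step 54: S^9(Z)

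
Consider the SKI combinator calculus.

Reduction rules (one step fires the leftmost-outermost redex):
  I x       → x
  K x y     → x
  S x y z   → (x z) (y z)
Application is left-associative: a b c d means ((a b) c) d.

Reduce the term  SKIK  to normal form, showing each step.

  start: SKIK
  [1] KK(IK)
  [2] K

Answer: normal form = K  (in 2 steps)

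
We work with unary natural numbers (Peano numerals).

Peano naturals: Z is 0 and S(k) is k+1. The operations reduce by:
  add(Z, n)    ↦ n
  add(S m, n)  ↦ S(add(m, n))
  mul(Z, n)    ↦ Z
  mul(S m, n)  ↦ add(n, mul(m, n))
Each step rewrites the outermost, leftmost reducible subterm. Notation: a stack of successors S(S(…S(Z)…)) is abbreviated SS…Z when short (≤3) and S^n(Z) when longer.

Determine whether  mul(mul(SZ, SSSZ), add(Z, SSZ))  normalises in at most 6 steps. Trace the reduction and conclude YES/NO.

  start: mul(mul(SZ, SSSZ), add(Z, SSZ))
  →1  mul(add(SSSZ, mul(Z, SSSZ)), add(Z, SSZ))
  →2  mul(S(add(SSZ, mul(Z, SSSZ))), add(Z, SSZ))
  →3  add(add(Z, SSZ), mul(add(SSZ, mul(Z, SSSZ)), add(Z, SSZ)))
  →4  add(SSZ, mul(add(SSZ, mul(Z, SSSZ)), add(Z, SSZ)))
  →5  S(add(SZ, mul(add(SSZ, mul(Z, SSSZ)), add(Z, SSZ))))
  →6  S(S(add(Z, mul(add(SSZ, mul(Z, SSSZ)), add(Z, SSZ)))))

Answer: NO — after 6 steps the term is S(S(add(Z, mul(add(SSZ, mul(Z, SSSZ)), add(Z, SSZ))))), not yet normal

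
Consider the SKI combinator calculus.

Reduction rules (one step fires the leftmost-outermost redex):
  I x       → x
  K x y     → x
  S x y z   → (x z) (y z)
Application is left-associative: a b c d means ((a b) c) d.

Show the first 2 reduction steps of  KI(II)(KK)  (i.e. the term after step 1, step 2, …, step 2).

  start: KI(II)(KK)
  step 1: I(KK)
  step 2: KK

Answer: after 2 steps: KK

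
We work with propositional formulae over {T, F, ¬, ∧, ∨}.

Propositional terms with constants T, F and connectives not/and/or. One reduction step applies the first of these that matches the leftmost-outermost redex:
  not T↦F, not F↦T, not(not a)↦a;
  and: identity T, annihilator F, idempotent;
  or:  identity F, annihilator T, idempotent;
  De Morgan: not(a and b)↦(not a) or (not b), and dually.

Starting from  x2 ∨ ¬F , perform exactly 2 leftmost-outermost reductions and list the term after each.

  start: x2 ∨ ¬F
  →1  x2 ∨ T
  →2  T

Answer: after 2 steps: T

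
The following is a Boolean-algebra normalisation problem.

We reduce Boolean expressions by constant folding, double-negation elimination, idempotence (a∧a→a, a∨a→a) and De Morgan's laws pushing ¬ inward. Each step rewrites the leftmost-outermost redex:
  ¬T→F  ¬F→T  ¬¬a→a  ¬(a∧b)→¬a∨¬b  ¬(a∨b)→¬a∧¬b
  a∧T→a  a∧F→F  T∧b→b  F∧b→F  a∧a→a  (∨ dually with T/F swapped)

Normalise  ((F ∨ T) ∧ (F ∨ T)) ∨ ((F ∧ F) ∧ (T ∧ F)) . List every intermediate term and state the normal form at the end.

  start: ((F ∨ T) ∧ (F ∨ T)) ∨ ((F ∧ F) ∧ (T ∧ F))
  step 1: (F ∨ T) ∨ ((F ∧ F) ∧ (T ∧ F))
  step 2: T ∨ ((F ∧ F) ∧ (T ∧ F))
  step 3: T

Answer: normal form = T  (in 3 steps)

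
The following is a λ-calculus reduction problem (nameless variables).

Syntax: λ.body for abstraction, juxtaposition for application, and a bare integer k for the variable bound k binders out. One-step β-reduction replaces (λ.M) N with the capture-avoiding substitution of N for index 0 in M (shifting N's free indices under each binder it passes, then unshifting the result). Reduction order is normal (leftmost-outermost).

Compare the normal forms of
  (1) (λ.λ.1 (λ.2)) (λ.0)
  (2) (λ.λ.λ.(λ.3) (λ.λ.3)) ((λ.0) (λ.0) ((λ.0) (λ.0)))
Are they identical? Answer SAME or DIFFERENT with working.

Answer: SAME — A ⇓ λ.λ.λ.0, B ⇓ λ.λ.λ.0

Working:
Term A:
  start: (λ.λ.1 (λ.2)) (λ.0)
  →1  λ.(λ.0) (λ.λ.0)
  →2  λ.λ.λ.0

Term B:
  start: (λ.λ.λ.(λ.3) (λ.λ.3)) ((λ.0) (λ.0) ((λ.0) (λ.0)))
  →1  λ.λ.(λ.(λ.0) (λ.0) ((λ.0) (λ.0))) (λ.λ.3)
  →2  λ.λ.(λ.0) (λ.0) ((λ.0) (λ.0))
  →3  λ.λ.(λ.0) ((λ.0) (λ.0))
  →4  λ.λ.(λ.0) (λ.0)
  →5  λ.λ.λ.0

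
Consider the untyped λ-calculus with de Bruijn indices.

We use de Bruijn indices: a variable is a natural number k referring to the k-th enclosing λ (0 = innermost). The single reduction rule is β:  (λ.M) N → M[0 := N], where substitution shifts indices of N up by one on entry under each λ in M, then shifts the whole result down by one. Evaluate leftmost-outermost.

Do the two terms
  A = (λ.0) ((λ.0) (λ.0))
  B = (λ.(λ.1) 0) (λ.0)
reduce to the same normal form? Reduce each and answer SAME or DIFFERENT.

Answer: SAME — A ⇓ λ.0, B ⇓ λ.0

Working:
Term A:
  start: (λ.0) ((λ.0) (λ.0))
  step 1: (λ.0) (λ.0)
  step 2: λ.0

Term B:
  start: (λ.(λ.1) 0) (λ.0)
  step 1: (λ.λ.0) (λ.0)
  step 2: λ.0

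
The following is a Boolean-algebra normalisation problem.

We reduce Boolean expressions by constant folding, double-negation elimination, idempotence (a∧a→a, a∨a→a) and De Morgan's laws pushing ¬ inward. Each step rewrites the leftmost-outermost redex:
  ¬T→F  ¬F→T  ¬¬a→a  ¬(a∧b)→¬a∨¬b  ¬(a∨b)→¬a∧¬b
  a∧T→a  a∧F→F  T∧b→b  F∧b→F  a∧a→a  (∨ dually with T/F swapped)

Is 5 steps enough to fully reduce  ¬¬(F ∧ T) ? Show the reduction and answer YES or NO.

Answer: YES — reaches normal form F in 2 ≤ 5 steps

Derivation:
  start: ¬¬(F ∧ T)
  →1  F ∧ T
  →2  F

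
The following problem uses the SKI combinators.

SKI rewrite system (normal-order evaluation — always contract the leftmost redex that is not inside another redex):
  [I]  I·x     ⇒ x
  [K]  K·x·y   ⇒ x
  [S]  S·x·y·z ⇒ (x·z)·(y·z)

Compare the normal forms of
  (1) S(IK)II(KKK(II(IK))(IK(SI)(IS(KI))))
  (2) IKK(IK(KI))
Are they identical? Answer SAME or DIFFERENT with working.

Answer: SAME — A ⇓ K, B ⇓ K

Reduction:
Term A:
  start: S(IK)II(KKK(II(IK))(IK(SI)(IS(KI))))
  step 1: IKI(II)(KKK(II(IK))(IK(SI)(IS(KI))))
  step 2: KI(II)(KKK(II(IK))(IK(SI)(IS(KI))))
  step 3: I(KKK(II(IK))(IK(SI)(IS(KI))))
  step 4: KKK(II(IK))(IK(SI)(IS(KI)))
  step 5: K(II(IK))(IK(SI)(IS(KI)))
  step 6: II(IK)
  step 7: I(IK)
  step 8: IK
  step 9: K

Term B:
  start: IKK(IK(KI))
  step 1: KK(IK(KI))
  step 2: K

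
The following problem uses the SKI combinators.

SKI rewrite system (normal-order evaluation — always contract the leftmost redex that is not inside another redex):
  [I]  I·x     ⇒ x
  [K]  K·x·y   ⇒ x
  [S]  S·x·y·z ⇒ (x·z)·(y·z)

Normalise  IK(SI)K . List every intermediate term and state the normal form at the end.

Answer: normal form = SI  (in 2 steps)

Working:
  start: IK(SI)K
  →1  K(SI)K
  →2  SI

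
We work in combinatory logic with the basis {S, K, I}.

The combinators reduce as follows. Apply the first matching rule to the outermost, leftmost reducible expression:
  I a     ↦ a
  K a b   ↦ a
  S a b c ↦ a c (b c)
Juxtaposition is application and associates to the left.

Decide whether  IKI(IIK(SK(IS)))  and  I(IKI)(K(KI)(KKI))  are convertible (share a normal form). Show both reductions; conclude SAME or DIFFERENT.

Answer: SAME — A ⇓ I, B ⇓ I

Working:
Term A:
  start: IKI(IIK(SK(IS)))
  step 1: KI(IIK(SK(IS)))
  step 2: I

Term B:
  start: I(IKI)(K(KI)(KKI))
  step 1: IKI(K(KI)(KKI))
  step 2: KI(K(KI)(KKI))
  step 3: I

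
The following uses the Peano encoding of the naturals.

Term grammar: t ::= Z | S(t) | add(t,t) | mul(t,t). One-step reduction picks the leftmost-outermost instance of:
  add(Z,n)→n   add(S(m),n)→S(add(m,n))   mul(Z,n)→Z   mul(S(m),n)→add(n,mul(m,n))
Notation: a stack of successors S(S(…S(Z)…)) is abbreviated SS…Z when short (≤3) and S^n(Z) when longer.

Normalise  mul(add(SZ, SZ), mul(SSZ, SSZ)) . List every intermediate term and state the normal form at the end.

  start: mul(add(SZ, SZ), mul(SSZ, SSZ))
  →1  mul(S(add(Z, SZ)), mul(SSZ, SSZ))
  →2  add(mul(SSZ, SSZ), mul(add(Z, SZ), mul(SSZ, SSZ)))
  →3  add(add(SSZ, mul(SZ, SSZ)), mul(add(Z, SZ), mul(SSZ, SSZ)))
  →4  add(S(add(SZ, mul(SZ, SSZ))), mul(add(Z, SZ), mul(SSZ, SSZ)))
  →5  S(add(add(SZ, mul(SZ, SSZ)), mul(add(Z, SZ), mul(SSZ, SSZ))))
  →6  S(add(S(add(Z, mul(SZ, SSZ))), mul(add(Z, SZ), mul(SSZ, SSZ))))
  →7  S(S(add(add(Z, mul(SZ, SSZ)), mul(add(Z, SZ), mul(SSZ, SSZ)))))
  →8  S(S(add(mul(SZ, SSZ), mul(add(Z, SZ), mul(SSZ, SSZ)))))
  →9  S(S(add(add(SSZ, mul(Z, SSZ)), mul(add(Z, SZ), mul(SSZ, SSZ)))))
  →10  S(S(add(S(add(SZ, mul(Z, SSZ))), mul(add(Z, SZ), mul(SSZ, SSZ)))))
  →11  S(S(S(add(add(SZ, mul(Z, SSZ)), mul(add(Z, SZ), mul(SSZ, SSZ))))))
  →12  S(S(S(add(S(add(Z, mul(Z, SSZ))), mul(add(Z, SZ), mul(SSZ, SSZ))))))
  →13  S(S(S(S(add(add(Z, mul(Z, SSZ)), mul(add(Z, SZ), mul(SSZ, SSZ)))))))
  →14  S(S(S(S(add(mul(Z, SSZ), mul(add(Z, SZ), mul(SSZ, SSZ)))))))
  →15  S(S(S(S(add(Z, mul(add(Z, SZ), mul(SSZ, SSZ)))))))
  →16  S(S(S(S(mul(add(Z, SZ), mul(SSZ, SSZ))))))
  →17  S(S(S(S(mul(SZ, mul(SSZ, SSZ))))))
  →18  S(S(S(S(add(mul(SSZ, SSZ), mul(Z, mul(SSZ, SSZ)))))))
  →19  S(S(S(S(add(add(SSZ, mul(SZ, SSZ)), mul(Z, mul(SSZ, SSZ)))))))
  →20  S(S(S(S(add(S(add(SZ, mul(SZ, SSZ))), mul(Z, mul(SSZ, SSZ)))))))
  →21  S(S(S(S(S(add(add(SZ, mul(SZ, SSZ)), mul(Z, mul(SSZ, SSZ))))))))
  →22  S(S(S(S(S(add(S(add(Z, mul(SZ, SSZ))), mul(Z, mul(SSZ, SSZ))))))))
  →23  S(S(S(S(S(S(add(add(Z, mul(SZ, SSZ)), mul(Z, mul(SSZ, SSZ)))))))))
  →24  S(S(S(S(S(S(add(mul(SZ, SSZ), mul(Z, mul(SSZ, SSZ)))))))))
  →25  S(S(S(S(S(S(add(add(SSZ, mul(Z, SSZ)), mul(Z, mul(SSZ, SSZ)))))))))
  →26  S(S(S(S(S(S(add(S(add(SZ, mul(Z, SSZ))), mul(Z, mul(SSZ, SSZ)))))))))
  →27  S(S(S(S(S(S(S(add(add(SZ, mul(Z, SSZ)), mul(Z, mul(SSZ, SSZ))))))))))
  →28  S(S(S(S(S(S(S(add(S(add(Z, mul(Z, SSZ))), mul(Z, mul(SSZ, SSZ))))))))))
  →29  S(S(S(S(S(S(S(S(add(add(Z, mul(Z, SSZ)), mul(Z, mul(SSZ, SSZ)))))))))))
  →30  S(S(S(S(S(S(S(S(add(mul(Z, SSZ), mul(Z, mul(SSZ, SSZ)))))))))))
  →31  S(S(S(S(S(S(S(S(add(Z, mul(Z, mul(SSZ, SSZ)))))))))))
  →32  S(S(S(S(S(S(S(S(mul(Z, mul(SSZ, SSZ))))))))))
  →33  S^8(Z)

Answer: normal form = S^8(Z)  (in 33 steps)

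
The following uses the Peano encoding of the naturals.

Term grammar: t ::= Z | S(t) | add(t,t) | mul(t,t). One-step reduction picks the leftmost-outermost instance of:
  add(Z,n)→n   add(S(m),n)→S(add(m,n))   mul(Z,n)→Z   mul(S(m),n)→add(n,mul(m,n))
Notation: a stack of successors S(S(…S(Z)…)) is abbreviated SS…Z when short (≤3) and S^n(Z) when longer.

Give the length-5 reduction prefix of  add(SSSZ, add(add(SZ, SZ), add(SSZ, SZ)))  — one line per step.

  start: add(SSSZ, add(add(SZ, SZ), add(SSZ, SZ)))
  →1  S(add(SSZ, add(add(SZ, SZ), add(SSZ, SZ))))
  →2  S(S(add(SZ, add(add(SZ, SZ), add(SSZ, SZ)))))
  →3  S(S(S(add(Z, add(add(SZ, SZ), add(SSZ, SZ))))))
  →4  S(S(S(add(add(SZ, SZ), add(SSZ, SZ)))))
  →5  S(S(S(add(S(add(Z, SZ)), add(SSZ, SZ)))))

Answer: after 5 steps: S(S(S(add(S(add(Z, SZ)), add(SSZ, SZ)))))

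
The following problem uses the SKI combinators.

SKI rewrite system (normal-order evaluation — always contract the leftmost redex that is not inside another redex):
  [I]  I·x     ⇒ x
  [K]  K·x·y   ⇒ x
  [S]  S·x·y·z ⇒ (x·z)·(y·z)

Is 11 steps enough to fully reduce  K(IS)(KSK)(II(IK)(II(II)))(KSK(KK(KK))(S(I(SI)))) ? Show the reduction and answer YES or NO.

  start: K(IS)(KSK)(II(IK)(II(II)))(KSK(KK(KK))(S(I(SI))))
  step 1: IS(II(IK)(II(II)))(KSK(KK(KK))(S(I(SI))))
  step 2: S(II(IK)(II(II)))(KSK(KK(KK))(S(I(SI))))
  step 3: S(I(IK)(II(II)))(KSK(KK(KK))(S(I(SI))))
  step 4: S(IK(II(II)))(KSK(KK(KK))(S(I(SI))))
  step 5: S(K(II(II)))(KSK(KK(KK))(S(I(SI))))
  step 6: S(K(I(II)))(KSK(KK(KK))(S(I(SI))))
  step 7: S(K(II))(KSK(KK(KK))(S(I(SI))))
  step 8: S(KI)(KSK(KK(KK))(S(I(SI))))
  step 9: S(KI)(S(KK(KK))(S(I(SI))))
  step 10: S(KI)(SK(S(I(SI))))
  step 11: S(KI)(SK(S(SI)))

Answer: YES — reaches normal form S(KI)(SK(S(SI))) in 11 ≤ 11 steps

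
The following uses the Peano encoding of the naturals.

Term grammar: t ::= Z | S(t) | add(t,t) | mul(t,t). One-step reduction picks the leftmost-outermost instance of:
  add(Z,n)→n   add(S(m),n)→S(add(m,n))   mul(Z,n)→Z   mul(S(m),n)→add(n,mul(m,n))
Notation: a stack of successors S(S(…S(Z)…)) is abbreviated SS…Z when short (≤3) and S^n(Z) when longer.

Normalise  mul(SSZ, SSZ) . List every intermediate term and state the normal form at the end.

Answer: normal form = S^4(Z)  (in 9 steps)

Working:
  start: mul(SSZ, SSZ)
  step 1: add(SSZ, mul(SZ, SSZ))
  step 2: S(add(SZ, mul(SZ, SSZ)))
  step 3: S(S(add(Z, mul(SZ, SSZ))))
  step 4: S(S(mul(SZ, SSZ)))
  step 5: S(S(add(SSZ, mul(Z, SSZ))))
  step 6: S(S(S(add(SZ, mul(Z, SSZ)))))
  step 7: S(S(S(S(add(Z, mul(Z, SSZ))))))
  step 8: S(S(S(S(mul(Z, SSZ)))))
  step 9: S^4(Z)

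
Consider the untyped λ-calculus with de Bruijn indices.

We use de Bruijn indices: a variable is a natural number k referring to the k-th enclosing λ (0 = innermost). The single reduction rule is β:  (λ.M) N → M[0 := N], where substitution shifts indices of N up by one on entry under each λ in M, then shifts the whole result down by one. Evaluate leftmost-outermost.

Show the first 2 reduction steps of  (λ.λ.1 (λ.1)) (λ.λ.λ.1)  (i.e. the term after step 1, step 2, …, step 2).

Answer: after 2 steps: λ.λ.λ.1

Working:
  start: (λ.λ.1 (λ.1)) (λ.λ.λ.1)
  step 1: λ.(λ.λ.λ.1) (λ.1)
  step 2: λ.λ.λ.1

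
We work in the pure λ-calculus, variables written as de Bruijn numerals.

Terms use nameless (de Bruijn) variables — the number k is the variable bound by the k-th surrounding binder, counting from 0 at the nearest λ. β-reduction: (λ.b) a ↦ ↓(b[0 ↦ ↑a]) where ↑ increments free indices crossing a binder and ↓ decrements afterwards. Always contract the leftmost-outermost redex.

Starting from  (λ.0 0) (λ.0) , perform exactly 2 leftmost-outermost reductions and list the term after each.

Answer: after 2 steps: λ.0

Derivation:
  start: (λ.0 0) (λ.0)
  →1  (λ.0) (λ.0)
  →2  λ.0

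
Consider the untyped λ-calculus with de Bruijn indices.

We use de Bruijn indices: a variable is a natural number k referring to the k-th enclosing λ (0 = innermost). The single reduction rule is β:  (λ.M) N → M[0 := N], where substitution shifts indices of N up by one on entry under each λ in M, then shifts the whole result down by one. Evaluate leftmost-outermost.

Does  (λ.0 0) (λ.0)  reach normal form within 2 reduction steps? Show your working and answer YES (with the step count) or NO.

  start: (λ.0 0) (λ.0)
  →1  (λ.0) (λ.0)
  →2  λ.0

Answer: YES — reaches normal form λ.0 in 2 ≤ 2 steps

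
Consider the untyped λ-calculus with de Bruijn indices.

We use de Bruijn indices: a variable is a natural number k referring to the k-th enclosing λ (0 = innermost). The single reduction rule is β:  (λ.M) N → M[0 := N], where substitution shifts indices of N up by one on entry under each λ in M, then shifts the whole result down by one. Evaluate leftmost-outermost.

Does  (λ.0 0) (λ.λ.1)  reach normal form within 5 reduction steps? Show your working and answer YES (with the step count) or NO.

  start: (λ.0 0) (λ.λ.1)
  →1  (λ.λ.1) (λ.λ.1)
  →2  λ.λ.λ.1

Answer: YES — reaches normal form λ.λ.λ.1 in 2 ≤ 5 steps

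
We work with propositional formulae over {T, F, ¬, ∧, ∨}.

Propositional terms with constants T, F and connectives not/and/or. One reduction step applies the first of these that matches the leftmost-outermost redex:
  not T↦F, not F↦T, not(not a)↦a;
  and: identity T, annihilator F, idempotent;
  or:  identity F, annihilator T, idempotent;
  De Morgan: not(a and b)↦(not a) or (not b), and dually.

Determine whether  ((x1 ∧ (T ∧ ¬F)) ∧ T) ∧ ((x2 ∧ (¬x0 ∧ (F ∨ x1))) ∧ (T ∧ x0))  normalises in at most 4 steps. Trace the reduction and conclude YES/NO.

  start: ((x1 ∧ (T ∧ ¬F)) ∧ T) ∧ ((x2 ∧ (¬x0 ∧ (F ∨ x1))) ∧ (T ∧ x0))
  →1  (x1 ∧ (T ∧ ¬F)) ∧ ((x2 ∧ (¬x0 ∧ (F ∨ x1))) ∧ (T ∧ x0))
  →2  (x1 ∧ ¬F) ∧ ((x2 ∧ (¬x0 ∧ (F ∨ x1))) ∧ (T ∧ x0))
  →3  (x1 ∧ T) ∧ ((x2 ∧ (¬x0 ∧ (F ∨ x1))) ∧ (T ∧ x0))
  →4  x1 ∧ ((x2 ∧ (¬x0 ∧ (F ∨ x1))) ∧ (T ∧ x0))

Answer: NO — after 4 steps the term is x1 ∧ ((x2 ∧ (¬x0 ∧ (F ∨ x1))) ∧ (T ∧ x0)), not yet normal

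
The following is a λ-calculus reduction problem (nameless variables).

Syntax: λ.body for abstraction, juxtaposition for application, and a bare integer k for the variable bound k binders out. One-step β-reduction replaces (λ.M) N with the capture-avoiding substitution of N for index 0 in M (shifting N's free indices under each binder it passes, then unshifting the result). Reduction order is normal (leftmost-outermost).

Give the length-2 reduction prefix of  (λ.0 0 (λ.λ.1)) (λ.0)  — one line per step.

Answer: after 2 steps: (λ.0) (λ.λ.1)

Reduction:
  start: (λ.0 0 (λ.λ.1)) (λ.0)
  step 1: (λ.0) (λ.0) (λ.λ.1)
  step 2: (λ.0) (λ.λ.1)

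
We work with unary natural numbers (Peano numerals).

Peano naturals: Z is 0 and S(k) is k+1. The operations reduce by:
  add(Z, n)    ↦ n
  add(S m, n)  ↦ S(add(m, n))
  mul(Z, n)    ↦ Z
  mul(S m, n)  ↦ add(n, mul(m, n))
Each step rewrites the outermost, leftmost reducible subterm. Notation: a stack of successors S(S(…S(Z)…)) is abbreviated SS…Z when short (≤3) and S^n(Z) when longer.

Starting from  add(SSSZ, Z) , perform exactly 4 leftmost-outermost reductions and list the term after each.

Answer: after 4 steps: SSSZ

Working:
  start: add(SSSZ, Z)
  →1  S(add(SSZ, Z))
  →2  S(S(add(SZ, Z)))
  →3  S(S(S(add(Z, Z))))
  →4  SSSZ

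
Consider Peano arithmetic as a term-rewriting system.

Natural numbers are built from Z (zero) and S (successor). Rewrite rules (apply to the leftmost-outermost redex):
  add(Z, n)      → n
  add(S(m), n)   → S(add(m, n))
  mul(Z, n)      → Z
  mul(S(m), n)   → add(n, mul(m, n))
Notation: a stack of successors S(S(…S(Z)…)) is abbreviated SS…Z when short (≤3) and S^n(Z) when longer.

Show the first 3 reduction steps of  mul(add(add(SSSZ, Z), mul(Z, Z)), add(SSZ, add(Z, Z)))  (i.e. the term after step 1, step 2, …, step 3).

Answer: after 3 steps: add(add(SSZ, add(Z, Z)), mul(add(add(SSZ, Z), mul(Z, Z)), add(SSZ, add(Z, Z))))

Reduction:
  start: mul(add(add(SSSZ, Z), mul(Z, Z)), add(SSZ, add(Z, Z)))
  [1] mul(add(S(add(SSZ, Z)), mul(Z, Z)), add(SSZ, add(Z, Z)))
  [2] mul(S(add(add(SSZ, Z), mul(Z, Z))), add(SSZ, add(Z, Z)))
  [3] add(add(SSZ, add(Z, Z)), mul(add(add(SSZ, Z), mul(Z, Z)), add(SSZ, add(Z, Z))))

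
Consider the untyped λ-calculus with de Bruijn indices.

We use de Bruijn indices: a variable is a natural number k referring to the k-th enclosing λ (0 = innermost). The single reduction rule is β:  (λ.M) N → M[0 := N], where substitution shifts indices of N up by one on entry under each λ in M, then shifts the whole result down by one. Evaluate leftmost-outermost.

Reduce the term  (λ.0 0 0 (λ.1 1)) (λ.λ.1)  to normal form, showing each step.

  start: (λ.0 0 0 (λ.1 1)) (λ.λ.1)
  [1] (λ.λ.1) (λ.λ.1) (λ.λ.1) (λ.(λ.λ.1) (λ.λ.1))
  [2] (λ.λ.λ.1) (λ.λ.1) (λ.(λ.λ.1) (λ.λ.1))
  [3] (λ.λ.1) (λ.(λ.λ.1) (λ.λ.1))
  [4] λ.λ.(λ.λ.1) (λ.λ.1)
  [5] λ.λ.λ.λ.λ.1

Answer: normal form = λ.λ.λ.λ.λ.1  (in 5 steps)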